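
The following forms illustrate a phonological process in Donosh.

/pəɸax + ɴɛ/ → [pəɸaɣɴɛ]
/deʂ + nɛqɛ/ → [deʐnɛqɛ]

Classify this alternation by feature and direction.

Underlying /x/ is realised as [ɣ] next to /ɴ/; /ɴ/ itself does not change.
/x/ is voiceless while /ɴ/ is voiced; the output [ɣ] is voiced, matching the trigger — so the feature that spreads is voicing.
Place and manner are unchanged, so the assimilation is partial, not total.
The same holds elsewhere in the data: /ʂ/ → [ʐ] before /n/ (voiceless → voiced, matching voiced) — only voicing changes, and always toward the following segment.
Since the segment that changes precedes the conditioning segment, the assimilation is regressive.

regressive voicing assimilation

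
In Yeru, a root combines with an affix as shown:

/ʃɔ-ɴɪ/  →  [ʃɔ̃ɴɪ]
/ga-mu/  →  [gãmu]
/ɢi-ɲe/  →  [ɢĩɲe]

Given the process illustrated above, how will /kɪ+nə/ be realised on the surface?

The data show regressive nasality assimilation (vowel nasalisation): /ɔ/ → [ɔ̃] before /ɴ/; /a/ → [ã] before /m/; /i/ → [ĩ] before /ɲ/ — a vowel is nasalised by an immediately following nasal consonant.
The vowel /ɪ/ is adjacent to the following nasal /n/, so it acquires [+nasal] and surfaces as [ɪ̃].

[kɪ̃nə]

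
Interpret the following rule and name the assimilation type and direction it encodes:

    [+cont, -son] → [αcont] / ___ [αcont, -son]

The rule copies [cont] (continuancy) from the environment onto the target fricatives; since [±cont] encodes the stop/fricative manner contrast, the assimilating dimension is manner.
Since the environment is written after the underscore, the trigger follows the target; the direction is regressive.

regressive manner assimilation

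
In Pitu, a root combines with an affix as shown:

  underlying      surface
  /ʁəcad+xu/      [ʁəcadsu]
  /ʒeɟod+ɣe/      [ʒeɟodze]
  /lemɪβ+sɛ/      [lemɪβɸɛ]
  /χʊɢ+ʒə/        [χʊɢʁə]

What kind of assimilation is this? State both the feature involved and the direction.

progressive place assimilation

Underlying /x/ is realised as [s] next to /d/; /d/ itself does not change.
/x/ is velar while /d/ is alveolar; the output [s] is alveolar, matching the trigger — so the feature that spreads is place.
Manner and voice are unchanged, so the assimilation is partial, not total.
Checking the remaining alternations: /ɣ/ → [z] after /d/ (velar → alveolar, matching alveolar); /s/ → [ɸ] after /β/ (alveolar → bilabial, matching bilabial); /ʒ/ → [ʁ] after /ɢ/ (postalveolar → uvular, matching uvular) — only place changes, and always toward the preceding segment.
Since the segment that changes follows the conditioning segment, the assimilation is progressive.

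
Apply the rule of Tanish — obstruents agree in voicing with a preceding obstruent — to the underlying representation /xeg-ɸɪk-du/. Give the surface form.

[xegβɪktu]

The rule targets /ɸ/ (voiceless bilabial fricative), which sits after the trigger /g/ (voiced).
The voiced bilabial fricative is [β], so /ɸ/ → [β].
At the second juncture, /d/ likewise becomes [t] adjacent to /k/.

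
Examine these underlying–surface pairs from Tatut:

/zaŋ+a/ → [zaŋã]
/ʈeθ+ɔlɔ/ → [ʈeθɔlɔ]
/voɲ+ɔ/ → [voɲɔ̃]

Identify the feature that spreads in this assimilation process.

nasality

The vowel /a/ surfaces as nasalised [ã] next to the preceding nasal /ŋ/ — it has acquired the [+nasal] feature of its neighbour.
Likewise in the remaining data: /ɔ/ → [ɔ̃] after /ɲ/ — each time a vowel is nasalised next to a preceding nasal.
No change occurs in [ʈeθɔlɔ] because the vowel at the boundary is adjacent to an oral consonant, not a nasal (/ɔ/ next to /θ/).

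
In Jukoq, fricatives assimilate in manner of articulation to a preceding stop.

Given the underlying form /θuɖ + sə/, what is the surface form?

/s/ is a voiceless alveolar fricative. The preceding trigger /ɖ/ is a stop, so /s/ must become a stop as well.
The voiceless alveolar stop is [t], so /s/ → [t].

[θuɖtə]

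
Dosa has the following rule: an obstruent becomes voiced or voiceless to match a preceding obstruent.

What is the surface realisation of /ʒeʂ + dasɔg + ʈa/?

The rule targets /d/ (voiced alveolar stop), which sits after the trigger /ʂ/ (voiceless).
Changing only its voicing to voiceless gives [t] — the voiceless alveolar stop.
The same rule applies at the second boundary: /ʈ/ → [ɖ] next to /g/.

[ʒeʂtasɔgɖa]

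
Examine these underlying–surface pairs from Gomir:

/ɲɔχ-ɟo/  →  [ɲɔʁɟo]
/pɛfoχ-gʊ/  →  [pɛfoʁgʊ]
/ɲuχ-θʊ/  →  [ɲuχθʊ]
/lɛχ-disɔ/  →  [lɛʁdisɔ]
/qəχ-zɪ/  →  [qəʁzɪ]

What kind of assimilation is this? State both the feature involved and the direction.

regressive voicing assimilation

The segment that alternates is /χ/, which surfaces as [ʁ] when adjacent to /ɟ/.
The change voiceless → voiced matches the voicing of the following /ɟ/, identifying this as voicing assimilation.
Place and manner are unchanged, so the assimilation is partial, not total.
Checking the remaining alternations: /χ/ → [ʁ] before /g/ (voiceless → voiced, matching voiced); /χ/ → [ʁ] before /d/ (voiceless → voiced, matching voiced); /χ/ → [ʁ] before /z/ (voiceless → voiced, matching voiced) — only voicing changes, and always toward the following segment.
Nothing changes in [ɲuχθʊ]: there the adjacent consonants already agree in voicing (/χ/ and /θ/ are both voiceless), so this form is consistent with the same rule.
Since the segment that changes precedes the conditioning segment, the assimilation is regressive.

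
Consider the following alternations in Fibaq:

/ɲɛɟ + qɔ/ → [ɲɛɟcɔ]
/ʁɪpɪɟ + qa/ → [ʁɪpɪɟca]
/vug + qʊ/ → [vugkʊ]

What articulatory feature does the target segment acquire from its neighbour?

Comparing underlying and surface forms, /q/ → [c] is the alternation; the neighbouring /ɟ/ is constant.
The change uvular → palatal matches the place of the preceding /ɟ/, identifying this as place assimilation.
The same holds elsewhere in the data: /q/ → [k] after /g/ (uvular → velar, matching velar) — only place changes, and always toward the preceding segment.

place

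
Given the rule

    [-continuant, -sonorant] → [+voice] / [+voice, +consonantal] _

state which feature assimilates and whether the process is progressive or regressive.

The structural change is [+voice], and the conditioning segment [+voice, +consonantal] (a voiced consonant) is itself voiced, so the target comes to share the voicing of its neighbour — voicing assimilation.
Since the environment is written before the underscore, the trigger precedes the target; the direction is progressive.

progressive voicing assimilation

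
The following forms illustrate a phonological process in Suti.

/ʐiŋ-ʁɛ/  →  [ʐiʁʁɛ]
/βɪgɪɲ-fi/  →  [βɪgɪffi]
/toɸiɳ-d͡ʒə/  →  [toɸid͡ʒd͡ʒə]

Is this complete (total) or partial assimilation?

total assimilation

The segment that alternates is /ŋ/, which surfaces as [ʁ] when adjacent to /ʁ/.
The output [ʁ] is identical to the trigger /ʁ/ — every feature (place, manner, voicing) has been copied — so this is total assimilation.
The other forms behave the same way: /ɲ/ → [f] before /f/; /ɳ/ → [d͡ʒ] before /d͡ʒ/ — in each case the output is a copy of the following consonant.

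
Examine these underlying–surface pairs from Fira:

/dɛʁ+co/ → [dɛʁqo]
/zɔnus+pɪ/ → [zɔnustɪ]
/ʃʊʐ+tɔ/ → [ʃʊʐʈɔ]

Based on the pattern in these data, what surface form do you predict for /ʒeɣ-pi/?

[ʒeɣki]

The data show progressive place assimilation: /c/ → [q] after /ʁ/; /p/ → [t] after /s/; /t/ → [ʈ] after /ʐ/. In each pair only place changes, matching the preceding consonant, while manner and voice stay constant.
/p/ is a voiceless bilabial stop. The preceding trigger /ɣ/ is velar, so /p/ must become velar as well.
A voiceless velar stop is [k], so the surface segment is [k].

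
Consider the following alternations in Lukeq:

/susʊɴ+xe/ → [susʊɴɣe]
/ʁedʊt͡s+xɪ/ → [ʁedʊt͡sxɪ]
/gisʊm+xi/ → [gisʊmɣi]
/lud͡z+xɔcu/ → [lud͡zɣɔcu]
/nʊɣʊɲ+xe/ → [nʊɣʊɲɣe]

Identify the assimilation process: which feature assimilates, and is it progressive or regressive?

progressive voicing assimilation

Underlying /x/ is realised as [ɣ] next to /ɴ/; /ɴ/ itself does not change.
The change voiceless → voiced matches the voicing of the preceding /ɴ/, identifying this as voicing assimilation.
Place and manner are unchanged, so the assimilation is partial, not total.
The other alternating forms pattern the same way: /x/ → [ɣ] after /m/ (voiceless → voiced, matching voiced); /x/ → [ɣ] after /d͡z/ (voiceless → voiced, matching voiced); /x/ → [ɣ] after /ɲ/ (voiceless → voiced, matching voiced) — only voicing changes, and always toward the preceding segment.
Nothing changes in [ʁedʊt͡sxɪ]: there the adjacent consonants already agree in voicing (/x/ and /t͡s/ are both voiceless), so this form is consistent with the same rule.
Since the segment that changes follows the conditioning segment, the assimilation is progressive.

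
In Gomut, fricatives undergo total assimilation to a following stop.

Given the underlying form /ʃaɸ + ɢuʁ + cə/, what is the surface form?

[ʃaɢɢuccə]

/ɸ/ is the segment targeted by the rule; it sits immediately before /ɢ/, so it assimilates completely and surfaces as [ɢ].
At the second juncture, /ʁ/ likewise becomes [c] adjacent to /c/.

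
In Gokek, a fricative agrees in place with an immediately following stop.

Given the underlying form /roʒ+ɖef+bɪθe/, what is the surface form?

/ʒ/ is a voiced postalveolar fricative. The following trigger /ɖ/ is retroflex, so /ʒ/ must become retroflex as well.
The voiced retroflex fricative is [ʐ], so /ʒ/ → [ʐ].
At the second juncture, /f/ likewise becomes [ɸ] adjacent to /b/.

[roʐɖeɸbɪθe]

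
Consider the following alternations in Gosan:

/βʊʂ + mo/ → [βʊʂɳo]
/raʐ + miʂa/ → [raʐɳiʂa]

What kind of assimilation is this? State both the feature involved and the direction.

Comparing underlying and surface forms, /m/ → [ɳ] is the alternation; the neighbouring /ʂ/ is constant.
/m/ is bilabial while /ʂ/ is retroflex; the output [ɳ] is retroflex, matching the trigger — so the feature that spreads is place.
Manner and voice are unchanged, so the assimilation is partial, not total.
The other alternating form patterns the same way: /m/ → [ɳ] after /ʐ/ (bilabial → retroflex, matching retroflex) — only place changes, and always toward the preceding segment.
The trigger is the preceding segment, so the direction is progressive (perseverative).

progressive place assimilation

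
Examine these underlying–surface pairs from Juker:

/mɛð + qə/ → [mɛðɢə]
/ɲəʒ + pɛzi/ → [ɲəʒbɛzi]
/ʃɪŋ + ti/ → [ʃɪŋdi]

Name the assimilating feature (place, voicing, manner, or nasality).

voicing

Underlying /q/ is realised as [ɢ] next to /ð/; /ð/ itself does not change.
The change voiceless → voiced matches the voicing of the preceding /ð/, identifying this as voicing assimilation.
Checking the remaining alternations: /p/ → [b] after /ʒ/ (voiceless → voiced, matching voiced); /t/ → [d] after /ŋ/ (voiceless → voiced, matching voiced) — only voicing changes, and always toward the preceding segment.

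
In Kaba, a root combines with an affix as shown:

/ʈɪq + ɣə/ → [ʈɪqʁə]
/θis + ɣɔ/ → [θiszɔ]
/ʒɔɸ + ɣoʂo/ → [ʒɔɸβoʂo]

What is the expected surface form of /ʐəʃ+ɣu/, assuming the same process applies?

[ʐəʃʒu]

The data show progressive place assimilation: /ɣ/ → [ʁ] after /q/; /ɣ/ → [z] after /s/; /ɣ/ → [β] after /ɸ/. In each pair only place changes, matching the preceding consonant, while manner and voice stay constant.
The rule targets /ɣ/ (voiced velar fricative), which sits after the trigger /ʃ/ (postalveolar).
The voiced postalveolar fricative is [ʒ], so /ɣ/ → [ʒ].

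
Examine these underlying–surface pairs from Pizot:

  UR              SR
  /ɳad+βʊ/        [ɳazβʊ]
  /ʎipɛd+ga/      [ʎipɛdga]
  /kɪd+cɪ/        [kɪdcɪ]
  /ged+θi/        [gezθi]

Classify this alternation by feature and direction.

Underlying /d/ is realised as [z] next to /β/; /β/ itself does not change.
The change stop → fricative matches the manner of the following /β/, identifying this as manner assimilation.
Place and voice are unchanged, so the assimilation is partial, not total.
The other alternating form patterns the same way: /d/ → [z] before /θ/ (stop → fricative, matching a fricative) — only manner changes, and always toward the following segment.
Nothing changes in [ʎipɛdga], [kɪdcɪ]: there the adjacent consonants already agree in manner (/d/ and /g/ are both stops; /d/ and /c/ are both stops), so these forms are consistent with the same rule.
The trigger is the following segment, so the direction is regressive (anticipatory).

regressive manner assimilation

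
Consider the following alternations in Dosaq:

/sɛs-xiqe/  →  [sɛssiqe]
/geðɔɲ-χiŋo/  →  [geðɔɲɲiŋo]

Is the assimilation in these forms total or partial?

Underlying /χ/ is realised as [ɲ] next to /ɲ/; /ɲ/ itself does not change.
The output [ɲ] is identical to the trigger /ɲ/ — every feature (place, manner, voicing) has been copied — so this is total assimilation.
The other form behaves the same way: /x/ → [s] after /s/ — in each case the output is a copy of the preceding consonant.

total assimilation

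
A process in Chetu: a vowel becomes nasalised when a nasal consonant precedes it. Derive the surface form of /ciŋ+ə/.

The vowel /ə/ is adjacent to the preceding nasal /ŋ/, so it acquires [+nasal] and surfaces as [ə̃].

[ciŋə̃]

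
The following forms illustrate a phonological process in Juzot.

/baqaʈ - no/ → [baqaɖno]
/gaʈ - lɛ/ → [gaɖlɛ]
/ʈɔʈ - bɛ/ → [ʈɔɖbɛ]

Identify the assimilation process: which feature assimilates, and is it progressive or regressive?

regressive voicing assimilation

Underlying /ʈ/ is realised as [ɖ] next to /n/; /n/ itself does not change.
/ʈ/ is voiceless while /n/ is voiced; the output [ɖ] is voiced, matching the trigger — so the feature that spreads is voicing.
Place and manner are unchanged, so the assimilation is partial, not total.
The other alternating forms pattern the same way: /ʈ/ → [ɖ] before /l/ (voiceless → voiced, matching voiced); /ʈ/ → [ɖ] before /b/ (voiceless → voiced, matching voiced) — only voicing changes, and always toward the following segment.
The trigger is the following segment, so the direction is regressive (anticipatory).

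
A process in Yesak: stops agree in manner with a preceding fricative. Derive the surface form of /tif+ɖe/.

[tifʐe]

The rule targets /ɖ/ (voiced retroflex stop), which sits after the trigger /f/ (fricative).
A voiced retroflex fricative is [ʐ], so the surface segment is [ʐ].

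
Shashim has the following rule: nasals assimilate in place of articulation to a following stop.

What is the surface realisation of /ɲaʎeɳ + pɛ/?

/ɳ/ is a voiced retroflex nasal. The following trigger /p/ is bilabial, so /ɳ/ must become bilabial as well.
The voiced bilabial nasal is [m], so /ɳ/ → [m].

[ɲaʎempɛ]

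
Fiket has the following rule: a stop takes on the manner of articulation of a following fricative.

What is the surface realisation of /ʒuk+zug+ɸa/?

/k/ is a voiceless velar stop. The following trigger /z/ is a fricative, so /k/ must become a fricative as well.
Changing only its manner to fricative gives [x] — the voiceless velar fricative.
At the second juncture, /g/ likewise becomes [ɣ] adjacent to /ɸ/.

[ʒuxzuɣɸa]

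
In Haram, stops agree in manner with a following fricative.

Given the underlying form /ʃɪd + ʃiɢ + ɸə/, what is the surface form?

The rule targets /d/ (voiced alveolar stop), which sits before the trigger /ʃ/ (fricative).
A voiced alveolar fricative is [z], so the surface segment is [z].
The same rule applies at the second boundary: /ɢ/ → [ʁ] next to /ɸ/.

[ʃɪzʃiʁɸə]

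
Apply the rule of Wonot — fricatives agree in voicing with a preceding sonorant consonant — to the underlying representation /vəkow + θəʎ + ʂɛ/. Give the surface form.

[vəkowðəʎʐɛ]

/θ/ is a voiceless dental fricative. The preceding trigger /w/ is voiced, so /θ/ must become voiced as well.
Changing only its voicing to voiced gives [ð] — the voiced dental fricative.
The same rule applies at the second boundary: /ʂ/ → [ʐ] next to /ʎ/.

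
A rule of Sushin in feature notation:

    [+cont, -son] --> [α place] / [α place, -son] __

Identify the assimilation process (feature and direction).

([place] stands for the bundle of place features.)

The shared variable α links the value of the place features (abbreviated [place]) on the target to the same value on the neighbouring segment, so place is the feature that assimilates.
The conditioning segment sits to the left of the focus bar, meaning the trigger precedes the segment that changes — progressive assimilation.

progressive place assimilation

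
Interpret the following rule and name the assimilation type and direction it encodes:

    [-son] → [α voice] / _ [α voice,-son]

regressive voicing assimilation

The shared variable α links the value of [voice] on the target to the same value on the neighbouring segment, so voicing is the feature that assimilates.
Since the environment is written after the underscore, the trigger follows the target; the direction is regressive.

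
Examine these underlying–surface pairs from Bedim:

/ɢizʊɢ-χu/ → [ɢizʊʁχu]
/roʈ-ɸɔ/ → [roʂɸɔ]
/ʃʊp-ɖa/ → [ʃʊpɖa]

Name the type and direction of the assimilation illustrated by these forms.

The segment that alternates is /ɢ/, which surfaces as [ʁ] when adjacent to /χ/.
The change stop → fricative matches the manner of the following /χ/, identifying this as manner assimilation.
Place and voice are unchanged, so the assimilation is partial, not total.
Checking the remaining alternation: /ʈ/ → [ʂ] before /ɸ/ (stop → fricative, matching a fricative) — only manner changes, and always toward the following segment.
No alternation appears in [ʃʊpɖa]: there the adjacent consonants already agree in manner (/p/ and /ɖ/ are both stops), so this form is consistent with the same rule.
Since the segment that changes precedes the conditioning segment, the assimilation is regressive.

regressive manner assimilation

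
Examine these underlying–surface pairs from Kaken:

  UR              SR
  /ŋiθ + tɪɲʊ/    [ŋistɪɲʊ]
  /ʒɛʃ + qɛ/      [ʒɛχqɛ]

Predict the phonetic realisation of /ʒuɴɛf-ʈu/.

[ʒuɴɛʂʈu]

The data show regressive place assimilation: /θ/ → [s] before /t/; /ʃ/ → [χ] before /q/. In each pair only place changes, matching the following consonant, while manner and voice stay constant.
The rule targets /f/ (voiceless labiodental fricative), which sits before the trigger /ʈ/ (retroflex).
Changing only its place to retroflex gives [ʂ] — the voiceless retroflex fricative.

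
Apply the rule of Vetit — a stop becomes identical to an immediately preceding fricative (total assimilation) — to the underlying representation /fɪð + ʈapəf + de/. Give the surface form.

[fɪððapəffe]

/ʈ/ is the segment targeted by the rule; it sits immediately after /ð/, so it assimilates completely and surfaces as [ð].
At the second juncture, /d/ likewise becomes [f] adjacent to /f/.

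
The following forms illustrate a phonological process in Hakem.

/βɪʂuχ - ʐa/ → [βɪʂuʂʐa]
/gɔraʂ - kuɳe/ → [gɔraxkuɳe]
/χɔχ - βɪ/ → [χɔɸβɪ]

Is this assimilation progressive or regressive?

Comparing underlying and surface forms, /χ/ → [ʂ] is the alternation; the neighbouring /ʐ/ is constant.
/χ/ is uvular while /ʐ/ is retroflex; the output [ʂ] is retroflex, matching the trigger — so the feature that spreads is place.
Checking the remaining alternations: /ʂ/ → [x] before /k/ (retroflex → velar, matching velar); /χ/ → [ɸ] before /β/ (uvular → bilabial, matching bilabial) — only place changes, and always toward the following segment.
The trigger is the following segment, so the direction is regressive (anticipatory).

regressive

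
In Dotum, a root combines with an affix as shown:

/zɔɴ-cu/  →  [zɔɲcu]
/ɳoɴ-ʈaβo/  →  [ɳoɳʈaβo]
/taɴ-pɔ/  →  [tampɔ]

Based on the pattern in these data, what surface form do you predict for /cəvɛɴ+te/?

The data show regressive place assimilation: /ɴ/ → [ɲ] before /c/; /ɴ/ → [ɳ] before /ʈ/; /ɴ/ → [m] before /p/. In each pair only place changes, matching the following consonant, while manner and voice stay constant.
The rule targets /ɴ/ (voiced uvular nasal), which sits before the trigger /t/ (alveolar).
A voiced alveolar nasal is [n], so the surface segment is [n].

[cəvɛnte]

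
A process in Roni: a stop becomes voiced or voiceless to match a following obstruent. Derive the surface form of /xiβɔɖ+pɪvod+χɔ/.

[xiβɔʈpɪvotχɔ]

/ɖ/ is a voiced retroflex stop. The following trigger /p/ is voiceless, so /ɖ/ must become voiceless as well.
Changing only its voicing to voiceless gives [ʈ] — the voiceless retroflex stop.
At the second juncture, /d/ likewise becomes [t] adjacent to /χ/.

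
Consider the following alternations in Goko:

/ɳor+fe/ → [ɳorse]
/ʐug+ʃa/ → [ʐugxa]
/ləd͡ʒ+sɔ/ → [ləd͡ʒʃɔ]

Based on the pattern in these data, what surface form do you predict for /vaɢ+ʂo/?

[vaɢχo]

The data show progressive place assimilation: /f/ → [s] after /r/; /ʃ/ → [x] after /g/; /s/ → [ʃ] after /d͡ʒ/. In each pair only place changes, matching the preceding consonant, while manner and voice stay constant.
The rule targets /ʂ/ (voiceless retroflex fricative), which sits after the trigger /ɢ/ (uvular).
A voiceless uvular fricative is [χ], so the surface segment is [χ].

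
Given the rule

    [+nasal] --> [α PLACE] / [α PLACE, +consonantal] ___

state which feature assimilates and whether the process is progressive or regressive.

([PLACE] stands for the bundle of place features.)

The rule copies the place features (abbreviated [PLACE]) from the environment onto the target, so the assimilating feature is place.
Since the environment is written before the underscore, the trigger precedes the target; the direction is progressive.

progressive place assimilation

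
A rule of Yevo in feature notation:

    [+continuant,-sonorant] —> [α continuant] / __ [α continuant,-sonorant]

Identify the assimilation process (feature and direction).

The shared variable α links the value of [continuant] on the target to that of the neighbouring obstruent. [continuant] distinguishes stops from fricatives — a manner-of-articulation feature — so this is manner assimilation.
The conditioning segment sits to the right of the focus bar, meaning the trigger follows the segment that changes — regressive assimilation.

regressive manner assimilation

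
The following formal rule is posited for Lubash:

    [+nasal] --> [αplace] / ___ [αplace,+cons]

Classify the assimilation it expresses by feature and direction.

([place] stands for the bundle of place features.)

The rule copies the place features (abbreviated [place]) from the environment onto the target, so the assimilating feature is place.
The conditioning segment sits to the right of the focus bar, meaning the trigger follows the segment that changes — regressive assimilation.

regressive place assimilation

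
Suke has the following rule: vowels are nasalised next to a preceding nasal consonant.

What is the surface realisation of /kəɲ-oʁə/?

/o/ sits next to the nasal /ɲ/ and is therefore nasalised to [õ].

[kəɲõʁə]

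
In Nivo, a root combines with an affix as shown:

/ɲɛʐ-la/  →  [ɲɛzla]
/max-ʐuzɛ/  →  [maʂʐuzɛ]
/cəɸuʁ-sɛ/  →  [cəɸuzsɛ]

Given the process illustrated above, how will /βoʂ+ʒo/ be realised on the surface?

The data show regressive place assimilation: /ʐ/ → [z] before /l/; /x/ → [ʂ] before /ʐ/; /ʁ/ → [z] before /s/. In each pair only place changes, matching the following consonant, while manner and voice stay constant.
/ʂ/ is a voiceless retroflex fricative. The following trigger /ʒ/ is postalveolar, so /ʂ/ must become postalveolar as well.
Changing only its place to postalveolar gives [ʃ] — the voiceless postalveolar fricative.

[βoʃʒo]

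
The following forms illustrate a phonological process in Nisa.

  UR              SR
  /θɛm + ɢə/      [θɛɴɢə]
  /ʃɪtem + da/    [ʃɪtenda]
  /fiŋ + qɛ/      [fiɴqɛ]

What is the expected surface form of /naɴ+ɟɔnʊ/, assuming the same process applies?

[naɲɟɔnʊ]

The data show regressive place assimilation: /m/ → [ɴ] before /ɢ/; /m/ → [n] before /d/; /ŋ/ → [ɴ] before /q/. In each pair only place changes, matching the following consonant, while manner and voice stay constant.
The rule targets /ɴ/ (voiced uvular nasal), which sits before the trigger /ɟ/ (palatal).
Changing only its place to palatal gives [ɲ] — the voiced palatal nasal.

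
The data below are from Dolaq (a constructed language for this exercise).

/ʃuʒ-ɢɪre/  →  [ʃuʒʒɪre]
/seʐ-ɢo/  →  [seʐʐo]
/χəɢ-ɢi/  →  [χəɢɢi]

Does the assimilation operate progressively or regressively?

Comparing underlying and surface forms, /ɢ/ → [ʒ] is the alternation; the neighbouring /ʒ/ is constant.
The output [ʒ] is identical to the trigger /ʒ/ — every feature (place, manner, voicing) has been copied — so this is total assimilation.
The other form behaves the same way: /ɢ/ → [ʐ] after /ʐ/ — in each case the output is a copy of the preceding consonant.
In [χəɢɢi] the two consonants at the boundary are already identical (/ɢ/ + /ɢ/), so the rule applies vacuously and nothing changes.
The trigger is the preceding segment, so the direction is progressive (perseverative).

progressive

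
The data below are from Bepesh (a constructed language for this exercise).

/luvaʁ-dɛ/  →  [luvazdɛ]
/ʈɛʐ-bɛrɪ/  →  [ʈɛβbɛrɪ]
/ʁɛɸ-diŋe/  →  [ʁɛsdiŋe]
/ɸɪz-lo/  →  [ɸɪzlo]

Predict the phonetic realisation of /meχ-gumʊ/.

[mexgumʊ]

The data show regressive place assimilation: /ʁ/ → [z] before /d/; /ʐ/ → [β] before /b/; /ɸ/ → [s] before /d/. In each pair only place changes, matching the following consonant, while manner and voice stay constant.
Nothing changes in [ɸɪzlo]: there the adjacent consonants already agree in place (/z/ and /l/ are both alveolar), so this form is consistent with the same rule.
/χ/ is a voiceless uvular fricative. The following trigger /g/ is velar, so /χ/ must become velar as well.
Changing only its place to velar gives [x] — the voiceless velar fricative.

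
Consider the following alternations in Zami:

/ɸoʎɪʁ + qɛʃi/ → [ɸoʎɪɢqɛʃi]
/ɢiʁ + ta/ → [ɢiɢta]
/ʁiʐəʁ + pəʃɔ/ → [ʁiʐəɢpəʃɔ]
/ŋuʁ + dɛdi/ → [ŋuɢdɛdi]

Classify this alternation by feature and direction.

Underlying /ʁ/ is realised as [ɢ] next to /q/; /q/ itself does not change.
The change fricative → stop matches the manner of the following /q/, identifying this as manner assimilation.
Place and voice are unchanged, so the assimilation is partial, not total.
The same holds elsewhere in the data: /ʁ/ → [ɢ] before /t/ (fricative → stop, matching a stop); /ʁ/ → [ɢ] before /p/ (fricative → stop, matching a stop); /ʁ/ → [ɢ] before /d/ (fricative → stop, matching a stop) — only manner changes, and always toward the following segment.
The trigger is the following segment, so the direction is regressive (anticipatory).

regressive manner assimilation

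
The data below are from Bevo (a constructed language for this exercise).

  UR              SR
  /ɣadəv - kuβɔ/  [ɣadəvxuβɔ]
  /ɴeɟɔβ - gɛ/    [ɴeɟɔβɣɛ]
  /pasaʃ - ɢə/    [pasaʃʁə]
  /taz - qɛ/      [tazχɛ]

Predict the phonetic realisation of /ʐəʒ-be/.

[ʐəʒβe]

The data show progressive manner assimilation: /k/ → [x] after /v/; /g/ → [ɣ] after /β/; /ɢ/ → [ʁ] after /ʃ/; /q/ → [χ] after /z/. In each pair only manner changes, matching the preceding consonant, while place and voice stay constant.
/b/ is a voiced bilabial stop. The preceding trigger /ʒ/ is a fricative, so /b/ must become a fricative as well.
Changing only its manner to fricative gives [β] — the voiced bilabial fricative.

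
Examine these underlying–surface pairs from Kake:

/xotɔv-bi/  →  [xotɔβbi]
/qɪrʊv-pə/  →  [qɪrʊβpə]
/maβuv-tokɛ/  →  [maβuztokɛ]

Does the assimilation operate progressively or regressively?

regressive

Underlying /v/ is realised as [β] next to /b/; /b/ itself does not change.
/v/ is labiodental while /b/ is bilabial; the output [β] is bilabial, matching the trigger — so the feature that spreads is place.
The same holds elsewhere in the data: /v/ → [β] before /p/ (labiodental → bilabial, matching bilabial); /v/ → [z] before /t/ (labiodental → alveolar, matching alveolar) — only place changes, and always toward the following segment.
Since the segment that changes precedes the conditioning segment, the assimilation is regressive.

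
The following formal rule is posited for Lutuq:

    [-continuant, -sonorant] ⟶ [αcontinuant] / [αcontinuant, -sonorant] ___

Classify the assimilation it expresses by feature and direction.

The rule copies [continuant] (continuancy) from the environment onto the target stops; since [±continuant] encodes the stop/fricative manner contrast, the assimilating dimension is manner.
Since the environment is written before the underscore, the trigger precedes the target; the direction is progressive.

progressive manner assimilation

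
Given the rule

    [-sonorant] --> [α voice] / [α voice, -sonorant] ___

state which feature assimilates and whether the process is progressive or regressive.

progressive voicing assimilation

The rule copies [voice] from the environment onto the target, so the assimilating feature is voicing.
The conditioning segment sits to the left of the focus bar, meaning the trigger precedes the segment that changes — progressive assimilation.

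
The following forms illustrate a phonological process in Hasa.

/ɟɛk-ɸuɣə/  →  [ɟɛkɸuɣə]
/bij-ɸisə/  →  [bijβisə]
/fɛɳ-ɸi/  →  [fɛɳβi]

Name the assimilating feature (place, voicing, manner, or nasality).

Underlying /ɸ/ is realised as [β] next to /j/; /j/ itself does not change.
The change voiceless → voiced matches the voicing of the preceding /j/, identifying this as voicing assimilation.
The same holds elsewhere in the data: /ɸ/ → [β] after /ɳ/ (voiceless → voiced, matching voiced) — only voicing changes, and always toward the preceding segment.
No alternation appears in [ɟɛkɸuɣə]: there the adjacent consonants already agree in voicing (/ɸ/ and /k/ are both voiceless), so this form is consistent with the same rule.

voicing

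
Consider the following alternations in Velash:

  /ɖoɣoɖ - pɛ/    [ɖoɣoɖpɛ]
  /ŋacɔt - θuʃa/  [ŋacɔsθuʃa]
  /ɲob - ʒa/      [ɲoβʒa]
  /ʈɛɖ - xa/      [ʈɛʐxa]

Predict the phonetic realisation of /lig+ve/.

The data show regressive manner assimilation: /t/ → [s] before /θ/; /b/ → [β] before /ʒ/; /ɖ/ → [ʐ] before /x/. In each pair only manner changes, matching the following consonant, while place and voice stay constant.
No alternation appears in [ɖoɣoɖpɛ]: there the adjacent consonants already agree in manner (/ɖ/ and /p/ are both stops), so this form is consistent with the same rule.
/g/ is a voiced velar stop. The following trigger /v/ is a fricative, so /g/ must become a fricative as well.
Changing only its manner to fricative gives [ɣ] — the voiced velar fricative.

[liɣve]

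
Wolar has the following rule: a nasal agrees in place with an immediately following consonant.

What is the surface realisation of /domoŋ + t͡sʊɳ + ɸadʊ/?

/ŋ/ is a voiced velar nasal. The following trigger /t͡s/ is alveolar, so /ŋ/ must become alveolar as well.
A voiced alveolar nasal is [n], so the surface segment is [n].
At the second juncture, /ɳ/ likewise becomes [m] adjacent to /ɸ/.

[domont͡sʊmɸadʊ]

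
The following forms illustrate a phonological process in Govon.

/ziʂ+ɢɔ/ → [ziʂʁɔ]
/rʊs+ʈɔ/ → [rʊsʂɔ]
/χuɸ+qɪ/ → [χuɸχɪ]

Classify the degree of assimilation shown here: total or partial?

partial assimilation

Comparing underlying and surface forms, /ɢ/ → [ʁ] is the alternation; the neighbouring /ʂ/ is constant.
/ɢ/ is a stop while /ʂ/ is a fricative; the output [ʁ] is a fricative, matching the trigger — so the feature that spreads is manner.
Place and voice are unchanged, so the assimilation is partial, not total.
The other alternating forms pattern the same way: /ʈ/ → [ʂ] after /s/ (stop → fricative, matching a fricative); /q/ → [χ] after /ɸ/ (stop → fricative, matching a fricative) — only manner changes, and always toward the preceding segment.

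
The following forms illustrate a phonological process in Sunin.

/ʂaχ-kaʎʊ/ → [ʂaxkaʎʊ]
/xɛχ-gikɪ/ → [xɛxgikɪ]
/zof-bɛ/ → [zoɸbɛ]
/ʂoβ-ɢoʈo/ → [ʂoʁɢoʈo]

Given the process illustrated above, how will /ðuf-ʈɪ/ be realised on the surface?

[ðuʂʈɪ]

The data show regressive place assimilation: /χ/ → [x] before /k/; /χ/ → [x] before /g/; /f/ → [ɸ] before /b/; /β/ → [ʁ] before /ɢ/. In each pair only place changes, matching the following consonant, while manner and voice stay constant.
The rule targets /f/ (voiceless labiodental fricative), which sits before the trigger /ʈ/ (retroflex).
A voiceless retroflex fricative is [ʂ], so the surface segment is [ʂ].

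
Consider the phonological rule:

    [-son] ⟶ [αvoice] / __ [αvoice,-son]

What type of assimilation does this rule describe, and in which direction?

regressive voicing assimilation

The rule copies [voice] from the environment onto the target, so the assimilating feature is voicing.
The conditioning segment sits to the right of the focus bar, meaning the trigger follows the segment that changes — regressive assimilation.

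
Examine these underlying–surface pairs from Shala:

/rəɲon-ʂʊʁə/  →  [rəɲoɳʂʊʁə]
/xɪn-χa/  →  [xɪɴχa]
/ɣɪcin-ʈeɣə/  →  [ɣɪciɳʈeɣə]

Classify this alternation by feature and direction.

Comparing underlying and surface forms, /n/ → [ɳ] is the alternation; the neighbouring /ʂ/ is constant.
/n/ is alveolar while /ʂ/ is retroflex; the output [ɳ] is retroflex, matching the trigger — so the feature that spreads is place.
Manner and voice are unchanged, so the assimilation is partial, not total.
The other alternating forms pattern the same way: /n/ → [ɴ] before /χ/ (alveolar → uvular, matching uvular); /n/ → [ɳ] before /ʈ/ (alveolar → retroflex, matching retroflex) — only place changes, and always toward the following segment.
The trigger is the following segment, so the direction is regressive (anticipatory).

regressive place assimilation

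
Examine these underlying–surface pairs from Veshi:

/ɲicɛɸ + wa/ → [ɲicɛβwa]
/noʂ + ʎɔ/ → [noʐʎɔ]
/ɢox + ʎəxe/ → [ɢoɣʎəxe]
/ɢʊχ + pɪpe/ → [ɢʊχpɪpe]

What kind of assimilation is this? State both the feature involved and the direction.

Comparing underlying and surface forms, /ɸ/ → [β] is the alternation; the neighbouring /w/ is constant.
/ɸ/ is voiceless while /w/ is voiced; the output [β] is voiced, matching the trigger — so the feature that spreads is voicing.
Place and manner are unchanged, so the assimilation is partial, not total.
The same holds elsewhere in the data: /ʂ/ → [ʐ] before /ʎ/ (voiceless → voiced, matching voiced); /x/ → [ɣ] before /ʎ/ (voiceless → voiced, matching voiced) — only voicing changes, and always toward the following segment.
No alternation appears in [ɢʊχpɪpe]: there the adjacent consonants already agree in voicing (/χ/ and /p/ are both voiceless), so this form is consistent with the same rule.
The trigger is the following segment, so the direction is regressive (anticipatory).

regressive voicing assimilation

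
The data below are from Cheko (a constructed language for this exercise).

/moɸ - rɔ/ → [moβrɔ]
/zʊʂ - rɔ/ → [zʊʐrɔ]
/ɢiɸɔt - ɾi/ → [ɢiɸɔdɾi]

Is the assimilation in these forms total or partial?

The segment that alternates is /ɸ/, which surfaces as [β] when adjacent to /r/.
/ɸ/ is voiceless while /r/ is voiced; the output [β] is voiced, matching the trigger — so the feature that spreads is voicing.
Place and manner are unchanged, so the assimilation is partial, not total.
Checking the remaining alternations: /ʂ/ → [ʐ] before /r/ (voiceless → voiced, matching voiced); /t/ → [d] before /ɾ/ (voiceless → voiced, matching voiced) — only voicing changes, and always toward the following segment.

partial assimilation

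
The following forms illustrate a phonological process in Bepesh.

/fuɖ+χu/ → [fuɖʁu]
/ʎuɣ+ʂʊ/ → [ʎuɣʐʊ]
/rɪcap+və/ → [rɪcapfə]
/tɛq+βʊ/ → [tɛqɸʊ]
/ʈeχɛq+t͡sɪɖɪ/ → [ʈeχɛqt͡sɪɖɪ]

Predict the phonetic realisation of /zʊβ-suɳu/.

[zʊβzuɳu]

The data show progressive voicing assimilation: /χ/ → [ʁ] after /ɖ/; /ʂ/ → [ʐ] after /ɣ/; /v/ → [f] after /p/; /β/ → [ɸ] after /q/. In each pair only voicing changes, matching the preceding consonant, while place and manner stay constant.
No alternation appears in [ʈeχɛqt͡sɪɖɪ]: there the adjacent consonants already agree in voicing (/t͡s/ and /q/ are both voiceless), so this form is consistent with the same rule.
The rule targets /s/ (voiceless alveolar fricative), which sits after the trigger /β/ (voiced).
The voiced alveolar fricative is [z], so /s/ → [z].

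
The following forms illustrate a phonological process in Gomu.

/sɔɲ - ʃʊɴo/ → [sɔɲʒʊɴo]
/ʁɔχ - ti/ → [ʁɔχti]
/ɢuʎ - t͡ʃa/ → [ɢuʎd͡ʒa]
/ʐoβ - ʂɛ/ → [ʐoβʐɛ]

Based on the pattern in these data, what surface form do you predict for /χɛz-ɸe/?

The data show progressive voicing assimilation: /ʃ/ → [ʒ] after /ɲ/; /t͡ʃ/ → [d͡ʒ] after /ʎ/; /ʂ/ → [ʐ] after /β/. In each pair only voicing changes, matching the preceding consonant, while place and manner stay constant.
No alternation appears in [ʁɔχti]: there the adjacent consonants already agree in voicing (/t/ and /χ/ are both voiceless), so this form is consistent with the same rule.
/ɸ/ is a voiceless bilabial fricative. The preceding trigger /z/ is voiced, so /ɸ/ must become voiced as well.
Changing only its voicing to voiced gives [β] — the voiced bilabial fricative.

[χɛzβe]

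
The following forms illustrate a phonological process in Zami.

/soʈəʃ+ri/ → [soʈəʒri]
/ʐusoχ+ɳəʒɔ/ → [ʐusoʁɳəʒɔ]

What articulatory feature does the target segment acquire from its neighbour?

voicing

Comparing underlying and surface forms, /ʃ/ → [ʒ] is the alternation; the neighbouring /r/ is constant.
The change voiceless → voiced matches the voicing of the following /r/, identifying this as voicing assimilation.
Checking the remaining alternation: /χ/ → [ʁ] before /ɳ/ (voiceless → voiced, matching voiced) — only voicing changes, and always toward the following segment.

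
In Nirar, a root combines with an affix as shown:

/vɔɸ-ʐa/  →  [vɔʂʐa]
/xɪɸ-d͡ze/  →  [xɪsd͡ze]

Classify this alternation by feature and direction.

regressive place assimilation

Underlying /ɸ/ is realised as [ʂ] next to /ʐ/; /ʐ/ itself does not change.
The change bilabial → retroflex matches the place of the following /ʐ/, identifying this as place assimilation.
Manner and voice are unchanged, so the assimilation is partial, not total.
The same holds elsewhere in the data: /ɸ/ → [s] before /d͡z/ (bilabial → alveolar, matching alveolar) — only place changes, and always toward the following segment.
Since the segment that changes precedes the conditioning segment, the assimilation is regressive.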